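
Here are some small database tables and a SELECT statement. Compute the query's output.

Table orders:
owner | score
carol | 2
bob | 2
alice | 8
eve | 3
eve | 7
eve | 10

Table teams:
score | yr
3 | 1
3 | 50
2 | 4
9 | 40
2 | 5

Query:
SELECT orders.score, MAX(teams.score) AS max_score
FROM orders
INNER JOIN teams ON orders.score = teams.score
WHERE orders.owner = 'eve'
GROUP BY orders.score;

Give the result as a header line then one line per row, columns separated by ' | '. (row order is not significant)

After JOIN teams (6 rows):
orders.owner | orders.score | teams.score | teams.yr
carol | 2 | 2 | 4
carol | 2 | 2 | 5
bob | 2 | 2 | 4
bob | 2 | 2 | 5
eve | 3 | 3 | 1
eve | 3 | 3 | 50
After WHERE (2 rows):
orders.owner | orders.score | teams.score | teams.yr
eve | 3 | 3 | 1
eve | 3 | 3 | 50
After GROUP BY (1 rows):
orders.score | max_score
3 | 3

== RESULT ==
orders.score | max_score
3 | 3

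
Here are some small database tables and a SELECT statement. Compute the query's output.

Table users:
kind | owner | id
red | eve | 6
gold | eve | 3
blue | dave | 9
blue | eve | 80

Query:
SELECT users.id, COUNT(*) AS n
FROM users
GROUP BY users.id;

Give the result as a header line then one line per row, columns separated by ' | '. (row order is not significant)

After GROUP BY (4 rows):
users.id | n
6 | 1
3 | 1
9 | 1
80 | 1

== RESULT ==
users.id | n
6 | 1
3 | 1
9 | 1
80 | 1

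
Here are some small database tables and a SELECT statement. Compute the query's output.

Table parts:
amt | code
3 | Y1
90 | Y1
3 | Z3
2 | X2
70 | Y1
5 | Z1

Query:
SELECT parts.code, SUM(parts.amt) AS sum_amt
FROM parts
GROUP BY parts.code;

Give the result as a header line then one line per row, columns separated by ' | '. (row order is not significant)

After GROUP BY (4 rows):
parts.code | sum_amt
Y1 | 163
Z3 | 3
X2 | 2
Z1 | 5

== RESULT ==
parts.code | sum_amt
Y1 | 163
Z3 | 3
X2 | 2
Z1 | 5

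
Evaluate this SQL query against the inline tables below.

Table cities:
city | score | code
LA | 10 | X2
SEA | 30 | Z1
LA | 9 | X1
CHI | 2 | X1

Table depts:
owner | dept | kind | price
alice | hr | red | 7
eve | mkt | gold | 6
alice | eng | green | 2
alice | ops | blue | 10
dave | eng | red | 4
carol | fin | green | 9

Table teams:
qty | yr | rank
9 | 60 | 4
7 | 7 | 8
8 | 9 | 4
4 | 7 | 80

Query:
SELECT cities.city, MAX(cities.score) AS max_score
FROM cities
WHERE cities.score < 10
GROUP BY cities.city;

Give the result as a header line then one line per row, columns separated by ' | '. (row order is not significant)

After WHERE (2 rows):
cities.city | cities.score | cities.code
LA | 9 | X1
CHI | 2 | X1
After GROUP BY (2 rows):
cities.city | max_score
LA | 9
CHI | 2

== RESULT ==
cities.city | max_score
LA | 9
CHI | 2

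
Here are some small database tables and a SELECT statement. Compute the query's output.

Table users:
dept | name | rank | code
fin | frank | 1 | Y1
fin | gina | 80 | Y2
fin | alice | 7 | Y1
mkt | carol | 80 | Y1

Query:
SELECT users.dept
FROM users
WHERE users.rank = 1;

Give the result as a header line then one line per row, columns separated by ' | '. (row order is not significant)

After WHERE (1 rows):
users.dept | users.name | users.rank | users.code
fin | frank | 1 | Y1
After SELECT (1 rows):
users.dept
fin

== RESULT ==
users.dept
fin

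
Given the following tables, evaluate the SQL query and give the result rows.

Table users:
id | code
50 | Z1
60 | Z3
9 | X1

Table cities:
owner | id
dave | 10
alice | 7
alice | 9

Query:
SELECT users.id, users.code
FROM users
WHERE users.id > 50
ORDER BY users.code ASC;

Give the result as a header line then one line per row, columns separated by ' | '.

== RESULT ==
users.id | users.code
60 | Z3

Derivation:
After WHERE (1 rows):
users.id | users.code
60 | Z3
After SELECT (1 rows):
users.id | users.code
60 | Z3
After ORDER BY (1 rows):
users.id | users.code
60 | Z3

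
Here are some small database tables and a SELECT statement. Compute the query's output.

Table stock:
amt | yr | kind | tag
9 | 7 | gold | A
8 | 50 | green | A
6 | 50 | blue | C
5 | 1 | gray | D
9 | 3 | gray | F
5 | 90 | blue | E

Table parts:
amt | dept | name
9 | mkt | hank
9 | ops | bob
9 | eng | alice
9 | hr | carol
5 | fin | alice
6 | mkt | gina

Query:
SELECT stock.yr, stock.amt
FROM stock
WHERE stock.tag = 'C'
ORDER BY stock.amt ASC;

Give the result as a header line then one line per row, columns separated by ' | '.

== RESULT ==
stock.yr | stock.amt
50 | 6

Derivation:
After WHERE (1 rows):
stock.amt | stock.yr | stock.kind | stock.tag
6 | 50 | blue | C
After SELECT (1 rows):
stock.yr | stock.amt
50 | 6
After ORDER BY (1 rows):
stock.yr | stock.amt
50 | 6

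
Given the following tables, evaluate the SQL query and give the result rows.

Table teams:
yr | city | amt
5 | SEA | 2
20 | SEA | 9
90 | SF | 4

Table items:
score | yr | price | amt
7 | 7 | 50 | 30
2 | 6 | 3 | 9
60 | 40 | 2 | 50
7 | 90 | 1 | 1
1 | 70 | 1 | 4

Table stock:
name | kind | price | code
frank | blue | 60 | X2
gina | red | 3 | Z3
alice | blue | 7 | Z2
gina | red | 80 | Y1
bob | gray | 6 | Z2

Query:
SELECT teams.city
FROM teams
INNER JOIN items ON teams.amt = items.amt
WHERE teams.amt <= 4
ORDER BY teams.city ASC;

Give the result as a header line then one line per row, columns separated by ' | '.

== RESULT ==
teams.city
SF

Derivation:
After JOIN items (2 rows):
teams.yr | teams.city | teams.amt | items.score | items.yr | items.price | items.amt
20 | SEA | 9 | 2 | 6 | 3 | 9
90 | SF | 4 | 1 | 70 | 1 | 4
After WHERE (1 rows):
teams.yr | teams.city | teams.amt | items.score | items.yr | items.price | items.amt
90 | SF | 4 | 1 | 70 | 1 | 4
After SELECT (1 rows):
teams.city
SF
After ORDER BY (1 rows):
teams.city
SF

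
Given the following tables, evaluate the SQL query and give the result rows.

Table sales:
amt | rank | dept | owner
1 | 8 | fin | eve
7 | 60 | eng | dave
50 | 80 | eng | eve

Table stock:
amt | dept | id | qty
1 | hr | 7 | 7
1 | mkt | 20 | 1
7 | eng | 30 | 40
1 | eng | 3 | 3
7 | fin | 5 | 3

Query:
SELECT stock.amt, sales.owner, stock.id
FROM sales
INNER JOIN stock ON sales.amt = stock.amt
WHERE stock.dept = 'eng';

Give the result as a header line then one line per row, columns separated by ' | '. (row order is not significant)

== RESULT ==
stock.amt | sales.owner | stock.id
1 | eve | 3
7 | dave | 30

Derivation:
After JOIN stock (5 rows):
sales.amt | sales.rank | sales.dept | sales.owner | stock.amt | stock.dept | stock.id | stock.qty
1 | 8 | fin | eve | 1 | hr | 7 | 7
1 | 8 | fin | eve | 1 | mkt | 20 | 1
1 | 8 | fin | eve | 1 | eng | 3 | 3
7 | 60 | eng | dave | 7 | eng | 30 | 40
7 | 60 | eng | dave | 7 | fin | 5 | 3
After WHERE (2 rows):
sales.amt | sales.rank | sales.dept | sales.owner | stock.amt | stock.dept | stock.id | stock.qty
1 | 8 | fin | eve | 1 | eng | 3 | 3
7 | 60 | eng | dave | 7 | eng | 30 | 40
After SELECT (2 rows):
stock.amt | sales.owner | stock.id
1 | eve | 3
7 | dave | 30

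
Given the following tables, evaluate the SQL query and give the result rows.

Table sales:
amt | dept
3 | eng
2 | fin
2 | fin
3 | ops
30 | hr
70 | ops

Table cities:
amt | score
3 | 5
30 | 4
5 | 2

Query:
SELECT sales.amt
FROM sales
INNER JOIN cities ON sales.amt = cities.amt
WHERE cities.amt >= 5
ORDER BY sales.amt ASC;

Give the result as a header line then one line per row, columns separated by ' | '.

After JOIN cities (3 rows):
sales.amt | sales.dept | cities.amt | cities.score
3 | eng | 3 | 5
3 | ops | 3 | 5
30 | hr | 30 | 4
After WHERE (1 rows):
sales.amt | sales.dept | cities.amt | cities.score
30 | hr | 30 | 4
After SELECT (1 rows):
sales.amt
30
After ORDER BY (1 rows):
sales.amt
30

== RESULT ==
sales.amt
30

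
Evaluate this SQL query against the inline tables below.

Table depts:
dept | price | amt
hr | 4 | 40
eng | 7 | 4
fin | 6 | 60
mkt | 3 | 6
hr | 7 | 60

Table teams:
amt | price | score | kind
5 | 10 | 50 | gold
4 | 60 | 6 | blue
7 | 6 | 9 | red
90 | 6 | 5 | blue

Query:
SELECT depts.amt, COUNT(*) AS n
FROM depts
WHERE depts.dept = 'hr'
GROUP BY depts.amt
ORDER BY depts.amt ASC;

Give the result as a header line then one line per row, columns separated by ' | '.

After WHERE (2 rows):
depts.dept | depts.price | depts.amt
hr | 4 | 40
hr | 7 | 60
After GROUP BY (2 rows):
depts.amt | n
40 | 1
60 | 1
After ORDER BY (2 rows):
depts.amt | n
40 | 1
60 | 1

== RESULT ==
depts.amt | n
40 | 1
60 | 1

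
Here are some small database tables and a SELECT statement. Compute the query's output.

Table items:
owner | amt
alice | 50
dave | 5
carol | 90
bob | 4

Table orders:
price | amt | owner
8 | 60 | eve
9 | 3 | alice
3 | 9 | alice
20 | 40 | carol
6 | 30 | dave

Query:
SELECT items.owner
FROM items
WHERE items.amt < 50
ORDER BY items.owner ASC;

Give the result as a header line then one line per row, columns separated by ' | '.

== RESULT ==
items.owner
bob
dave

Derivation:
After WHERE (2 rows):
items.owner | items.amt
dave | 5
bob | 4
After SELECT (2 rows):
items.owner
dave
bob
After ORDER BY (2 rows):
items.owner
bob
dave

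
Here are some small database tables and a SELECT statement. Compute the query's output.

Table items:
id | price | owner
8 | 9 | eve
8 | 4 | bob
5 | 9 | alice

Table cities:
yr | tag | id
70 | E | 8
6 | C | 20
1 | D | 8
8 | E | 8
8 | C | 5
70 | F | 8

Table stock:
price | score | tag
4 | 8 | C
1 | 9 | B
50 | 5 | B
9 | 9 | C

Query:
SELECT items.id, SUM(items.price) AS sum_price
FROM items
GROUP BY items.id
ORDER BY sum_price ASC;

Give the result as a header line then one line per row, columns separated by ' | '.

== RESULT ==
items.id | sum_price
5 | 9
8 | 13

Derivation:
After GROUP BY (2 rows):
items.id | sum_price
8 | 13
5 | 9
After ORDER BY (2 rows):
items.id | sum_price
5 | 9
8 | 13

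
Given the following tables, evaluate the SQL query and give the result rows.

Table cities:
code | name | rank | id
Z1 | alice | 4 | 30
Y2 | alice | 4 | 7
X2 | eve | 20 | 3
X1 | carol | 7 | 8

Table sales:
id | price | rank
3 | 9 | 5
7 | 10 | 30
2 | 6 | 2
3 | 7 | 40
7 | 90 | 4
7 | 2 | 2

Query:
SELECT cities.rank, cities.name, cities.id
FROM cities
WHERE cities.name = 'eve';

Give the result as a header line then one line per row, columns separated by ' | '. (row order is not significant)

== RESULT ==
cities.rank | cities.name | cities.id
20 | eve | 3

Derivation:
After WHERE (1 rows):
cities.code | cities.name | cities.rank | cities.id
X2 | eve | 20 | 3
After SELECT (1 rows):
cities.rank | cities.name | cities.id
20 | eve | 3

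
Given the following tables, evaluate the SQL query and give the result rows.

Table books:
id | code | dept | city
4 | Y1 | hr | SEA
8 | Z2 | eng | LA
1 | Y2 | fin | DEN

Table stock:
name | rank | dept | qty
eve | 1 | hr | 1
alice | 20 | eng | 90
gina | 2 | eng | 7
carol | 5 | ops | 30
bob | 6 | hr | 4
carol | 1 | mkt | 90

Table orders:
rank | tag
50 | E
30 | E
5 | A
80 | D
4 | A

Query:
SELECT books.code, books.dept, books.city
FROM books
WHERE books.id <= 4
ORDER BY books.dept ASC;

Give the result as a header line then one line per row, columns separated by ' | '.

After WHERE (2 rows):
books.id | books.code | books.dept | books.city
4 | Y1 | hr | SEA
1 | Y2 | fin | DEN
After SELECT (2 rows):
books.code | books.dept | books.city
Y1 | hr | SEA
Y2 | fin | DEN
After ORDER BY (2 rows):
books.code | books.dept | books.city
Y2 | fin | DEN
Y1 | hr | SEA

== RESULT ==
books.code | books.dept | books.city
Y2 | fin | DEN
Y1 | hr | SEA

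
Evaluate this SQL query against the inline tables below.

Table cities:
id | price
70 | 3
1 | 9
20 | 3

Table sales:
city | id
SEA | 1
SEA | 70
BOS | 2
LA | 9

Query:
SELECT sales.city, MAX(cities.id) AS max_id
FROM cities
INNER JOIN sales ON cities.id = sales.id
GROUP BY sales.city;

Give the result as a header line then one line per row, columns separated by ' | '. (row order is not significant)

== RESULT ==
sales.city | max_id
SEA | 70

Derivation:
After JOIN sales (2 rows):
cities.id | cities.price | sales.city | sales.id
70 | 3 | SEA | 70
1 | 9 | SEA | 1
After GROUP BY (1 rows):
sales.city | max_id
SEA | 70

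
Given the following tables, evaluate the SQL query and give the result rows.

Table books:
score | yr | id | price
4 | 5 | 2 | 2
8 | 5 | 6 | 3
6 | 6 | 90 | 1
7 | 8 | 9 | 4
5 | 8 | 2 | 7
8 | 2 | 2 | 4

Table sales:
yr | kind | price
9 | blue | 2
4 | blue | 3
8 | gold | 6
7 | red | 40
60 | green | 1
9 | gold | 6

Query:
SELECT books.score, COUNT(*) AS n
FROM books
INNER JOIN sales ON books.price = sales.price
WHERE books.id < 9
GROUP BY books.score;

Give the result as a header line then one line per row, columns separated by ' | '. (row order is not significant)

After JOIN sales (3 rows):
books.score | books.yr | books.id | books.price | sales.yr | sales.kind | sales.price
4 | 5 | 2 | 2 | 9 | blue | 2
8 | 5 | 6 | 3 | 4 | blue | 3
6 | 6 | 90 | 1 | 60 | green | 1
After WHERE (2 rows):
books.score | books.yr | books.id | books.price | sales.yr | sales.kind | sales.price
4 | 5 | 2 | 2 | 9 | blue | 2
8 | 5 | 6 | 3 | 4 | blue | 3
After GROUP BY (2 rows):
books.score | n
4 | 1
8 | 1

== RESULT ==
books.score | n
4 | 1
8 | 1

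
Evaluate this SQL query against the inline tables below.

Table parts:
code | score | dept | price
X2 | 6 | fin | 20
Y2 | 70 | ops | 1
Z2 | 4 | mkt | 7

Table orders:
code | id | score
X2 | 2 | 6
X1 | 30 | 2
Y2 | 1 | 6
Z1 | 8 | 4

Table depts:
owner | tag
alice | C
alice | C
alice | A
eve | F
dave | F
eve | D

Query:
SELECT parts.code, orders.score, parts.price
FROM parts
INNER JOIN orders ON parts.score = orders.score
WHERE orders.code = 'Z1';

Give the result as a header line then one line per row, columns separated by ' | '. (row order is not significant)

After JOIN orders (3 rows):
parts.code | parts.score | parts.dept | parts.price | orders.code | orders.id | orders.score
X2 | 6 | fin | 20 | X2 | 2 | 6
X2 | 6 | fin | 20 | Y2 | 1 | 6
Z2 | 4 | mkt | 7 | Z1 | 8 | 4
After WHERE (1 rows):
parts.code | parts.score | parts.dept | parts.price | orders.code | orders.id | orders.score
Z2 | 4 | mkt | 7 | Z1 | 8 | 4
After SELECT (1 rows):
parts.code | orders.score | parts.price
Z2 | 4 | 7

== RESULT ==
parts.code | orders.score | parts.price
Z2 | 4 | 7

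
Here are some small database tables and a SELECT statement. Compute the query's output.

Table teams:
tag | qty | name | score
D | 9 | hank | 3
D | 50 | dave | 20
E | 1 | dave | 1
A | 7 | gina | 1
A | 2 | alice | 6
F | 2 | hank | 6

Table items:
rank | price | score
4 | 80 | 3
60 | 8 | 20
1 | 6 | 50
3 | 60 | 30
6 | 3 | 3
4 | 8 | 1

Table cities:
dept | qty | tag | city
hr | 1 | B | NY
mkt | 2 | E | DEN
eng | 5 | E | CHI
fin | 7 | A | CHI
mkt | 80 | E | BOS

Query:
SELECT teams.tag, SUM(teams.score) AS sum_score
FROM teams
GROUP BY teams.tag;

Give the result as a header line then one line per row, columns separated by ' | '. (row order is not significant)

== RESULT ==
teams.tag | sum_score
D | 23
E | 1
A | 7
F | 6

Derivation:
After GROUP BY (4 rows):
teams.tag | sum_score
D | 23
E | 1
A | 7
F | 6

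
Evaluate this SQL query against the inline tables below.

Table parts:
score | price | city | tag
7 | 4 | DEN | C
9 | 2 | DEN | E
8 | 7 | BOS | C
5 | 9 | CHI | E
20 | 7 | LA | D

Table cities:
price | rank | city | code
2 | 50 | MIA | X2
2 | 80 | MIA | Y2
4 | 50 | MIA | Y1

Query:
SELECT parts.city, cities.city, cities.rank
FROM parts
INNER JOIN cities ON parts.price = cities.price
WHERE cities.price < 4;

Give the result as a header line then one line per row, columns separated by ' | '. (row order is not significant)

== RESULT ==
parts.city | cities.city | cities.rank
DEN | MIA | 50
DEN | MIA | 80

Derivation:
After JOIN cities (3 rows):
parts.score | parts.price | parts.city | parts.tag | cities.price | cities.rank | cities.city | cities.code
7 | 4 | DEN | C | 4 | 50 | MIA | Y1
9 | 2 | DEN | E | 2 | 50 | MIA | X2
9 | 2 | DEN | E | 2 | 80 | MIA | Y2
After WHERE (2 rows):
parts.score | parts.price | parts.city | parts.tag | cities.price | cities.rank | cities.city | cities.code
9 | 2 | DEN | E | 2 | 50 | MIA | X2
9 | 2 | DEN | E | 2 | 80 | MIA | Y2
After SELECT (2 rows):
parts.city | cities.city | cities.rank
DEN | MIA | 50
DEN | MIA | 80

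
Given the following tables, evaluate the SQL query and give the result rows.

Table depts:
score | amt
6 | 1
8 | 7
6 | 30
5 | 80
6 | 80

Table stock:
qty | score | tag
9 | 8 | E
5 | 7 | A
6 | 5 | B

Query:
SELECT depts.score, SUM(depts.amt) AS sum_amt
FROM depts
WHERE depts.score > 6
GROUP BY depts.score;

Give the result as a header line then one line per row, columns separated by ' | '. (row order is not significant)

After WHERE (1 rows):
depts.score | depts.amt
8 | 7
After GROUP BY (1 rows):
depts.score | sum_amt
8 | 7

== RESULT ==
depts.score | sum_amt
8 | 7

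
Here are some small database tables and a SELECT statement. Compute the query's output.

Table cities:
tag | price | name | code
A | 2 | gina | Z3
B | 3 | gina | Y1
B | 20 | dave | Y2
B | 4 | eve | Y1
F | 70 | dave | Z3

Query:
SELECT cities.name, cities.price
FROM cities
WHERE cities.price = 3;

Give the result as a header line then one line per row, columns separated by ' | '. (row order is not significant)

== RESULT ==
cities.name | cities.price
gina | 3

Derivation:
After WHERE (1 rows):
cities.tag | cities.price | cities.name | cities.code
B | 3 | gina | Y1
After SELECT (1 rows):
cities.name | cities.price
gina | 3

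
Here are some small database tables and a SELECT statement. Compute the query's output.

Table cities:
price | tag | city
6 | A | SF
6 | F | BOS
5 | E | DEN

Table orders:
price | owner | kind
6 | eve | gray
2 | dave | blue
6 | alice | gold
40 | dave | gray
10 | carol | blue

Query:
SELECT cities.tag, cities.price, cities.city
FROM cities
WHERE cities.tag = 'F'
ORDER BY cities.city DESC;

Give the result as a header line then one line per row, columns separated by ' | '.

== RESULT ==
cities.tag | cities.price | cities.city
F | 6 | BOS

Derivation:
After WHERE (1 rows):
cities.price | cities.tag | cities.city
6 | F | BOS
After SELECT (1 rows):
cities.tag | cities.price | cities.city
F | 6 | BOS
After ORDER BY (1 rows):
cities.tag | cities.price | cities.city
F | 6 | BOS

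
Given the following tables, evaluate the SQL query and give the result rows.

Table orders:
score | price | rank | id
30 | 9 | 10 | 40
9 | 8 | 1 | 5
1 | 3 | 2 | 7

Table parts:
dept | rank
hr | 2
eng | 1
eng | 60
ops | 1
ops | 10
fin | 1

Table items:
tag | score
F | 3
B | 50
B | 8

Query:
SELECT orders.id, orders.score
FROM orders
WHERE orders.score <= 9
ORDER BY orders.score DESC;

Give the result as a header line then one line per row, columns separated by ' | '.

== RESULT ==
orders.id | orders.score
5 | 9
7 | 1

Derivation:
After WHERE (2 rows):
orders.score | orders.price | orders.rank | orders.id
9 | 8 | 1 | 5
1 | 3 | 2 | 7
After SELECT (2 rows):
orders.id | orders.score
5 | 9
7 | 1
After ORDER BY (2 rows):
orders.id | orders.score
5 | 9
7 | 1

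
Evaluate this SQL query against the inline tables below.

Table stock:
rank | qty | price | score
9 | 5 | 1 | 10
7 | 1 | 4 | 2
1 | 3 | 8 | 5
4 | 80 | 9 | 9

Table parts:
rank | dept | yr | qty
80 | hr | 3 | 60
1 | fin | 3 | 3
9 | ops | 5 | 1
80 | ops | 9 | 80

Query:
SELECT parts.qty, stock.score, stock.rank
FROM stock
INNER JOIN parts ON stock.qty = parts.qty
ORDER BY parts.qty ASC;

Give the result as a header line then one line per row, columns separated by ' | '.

== RESULT ==
parts.qty | stock.score | stock.rank
1 | 2 | 7
3 | 5 | 1
80 | 9 | 4

Derivation:
After JOIN parts (3 rows):
stock.rank | stock.qty | stock.price | stock.score | parts.rank | parts.dept | parts.yr | parts.qty
7 | 1 | 4 | 2 | 9 | ops | 5 | 1
1 | 3 | 8 | 5 | 1 | fin | 3 | 3
4 | 80 | 9 | 9 | 80 | ops | 9 | 80
After SELECT (3 rows):
parts.qty | stock.score | stock.rank
1 | 2 | 7
3 | 5 | 1
80 | 9 | 4
After ORDER BY (3 rows):
parts.qty | stock.score | stock.rank
1 | 2 | 7
3 | 5 | 1
80 | 9 | 4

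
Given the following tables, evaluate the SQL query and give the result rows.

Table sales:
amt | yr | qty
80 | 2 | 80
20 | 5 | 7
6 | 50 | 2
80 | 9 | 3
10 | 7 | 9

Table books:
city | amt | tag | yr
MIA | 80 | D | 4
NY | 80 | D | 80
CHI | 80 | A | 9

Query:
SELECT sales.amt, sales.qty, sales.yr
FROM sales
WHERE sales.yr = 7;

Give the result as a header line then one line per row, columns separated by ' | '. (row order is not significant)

== RESULT ==
sales.amt | sales.qty | sales.yr
10 | 9 | 7

Derivation:
After WHERE (1 rows):
sales.amt | sales.yr | sales.qty
10 | 7 | 9
After SELECT (1 rows):
sales.amt | sales.qty | sales.yr
10 | 9 | 7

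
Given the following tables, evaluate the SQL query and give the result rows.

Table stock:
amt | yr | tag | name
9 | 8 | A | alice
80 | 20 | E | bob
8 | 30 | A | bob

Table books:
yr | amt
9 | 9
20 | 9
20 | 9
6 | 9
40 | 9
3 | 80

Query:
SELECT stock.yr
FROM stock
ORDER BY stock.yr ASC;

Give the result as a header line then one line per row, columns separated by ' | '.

== RESULT ==
stock.yr
8
20
30

Derivation:
After SELECT (3 rows):
stock.yr
8
20
30
After ORDER BY (3 rows):
stock.yr
8
20
30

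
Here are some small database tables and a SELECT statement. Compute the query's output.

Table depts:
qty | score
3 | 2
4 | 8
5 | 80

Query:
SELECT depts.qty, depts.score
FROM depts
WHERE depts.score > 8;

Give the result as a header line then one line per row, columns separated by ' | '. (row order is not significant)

== RESULT ==
depts.qty | depts.score
5 | 80

Derivation:
After WHERE (1 rows):
depts.qty | depts.score
5 | 80
After SELECT (1 rows):
depts.qty | depts.score
5 | 80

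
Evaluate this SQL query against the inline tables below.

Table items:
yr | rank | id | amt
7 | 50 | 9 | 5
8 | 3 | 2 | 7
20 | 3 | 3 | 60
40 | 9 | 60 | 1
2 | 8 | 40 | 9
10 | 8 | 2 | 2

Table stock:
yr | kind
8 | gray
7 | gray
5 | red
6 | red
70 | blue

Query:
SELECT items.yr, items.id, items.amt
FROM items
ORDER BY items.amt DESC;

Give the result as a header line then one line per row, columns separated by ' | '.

== RESULT ==
items.yr | items.id | items.amt
20 | 3 | 60
2 | 40 | 9
8 | 2 | 7
7 | 9 | 5
10 | 2 | 2
40 | 60 | 1

Derivation:
After SELECT (6 rows):
items.yr | items.id | items.amt
7 | 9 | 5
8 | 2 | 7
20 | 3 | 60
40 | 60 | 1
2 | 40 | 9
10 | 2 | 2
After ORDER BY (6 rows):
items.yr | items.id | items.amt
20 | 3 | 60
2 | 40 | 9
8 | 2 | 7
7 | 9 | 5
10 | 2 | 2
40 | 60 | 1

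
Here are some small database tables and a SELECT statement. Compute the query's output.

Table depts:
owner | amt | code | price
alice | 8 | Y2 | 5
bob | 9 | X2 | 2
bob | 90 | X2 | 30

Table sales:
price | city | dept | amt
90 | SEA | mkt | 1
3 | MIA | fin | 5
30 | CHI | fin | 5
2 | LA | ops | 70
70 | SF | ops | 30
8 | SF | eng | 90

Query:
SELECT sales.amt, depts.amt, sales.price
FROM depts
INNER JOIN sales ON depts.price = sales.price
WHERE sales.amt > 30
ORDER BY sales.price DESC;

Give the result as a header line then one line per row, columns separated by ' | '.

After JOIN sales (2 rows):
depts.owner | depts.amt | depts.code | depts.price | sales.price | sales.city | sales.dept | sales.amt
bob | 9 | X2 | 2 | 2 | LA | ops | 70
bob | 90 | X2 | 30 | 30 | CHI | fin | 5
After WHERE (1 rows):
depts.owner | depts.amt | depts.code | depts.price | sales.price | sales.city | sales.dept | sales.amt
bob | 9 | X2 | 2 | 2 | LA | ops | 70
After SELECT (1 rows):
sales.amt | depts.amt | sales.price
70 | 9 | 2
After ORDER BY (1 rows):
sales.amt | depts.amt | sales.price
70 | 9 | 2

== RESULT ==
sales.amt | depts.amt | sales.price
70 | 9 | 2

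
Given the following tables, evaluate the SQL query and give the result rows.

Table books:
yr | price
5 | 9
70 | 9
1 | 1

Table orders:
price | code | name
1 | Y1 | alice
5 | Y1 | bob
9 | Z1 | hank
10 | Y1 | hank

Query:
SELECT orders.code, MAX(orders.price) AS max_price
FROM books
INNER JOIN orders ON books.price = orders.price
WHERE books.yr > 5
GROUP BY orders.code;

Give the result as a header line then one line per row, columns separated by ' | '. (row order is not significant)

== RESULT ==
orders.code | max_price
Z1 | 9

Derivation:
After JOIN orders (3 rows):
books.yr | books.price | orders.price | orders.code | orders.name
5 | 9 | 9 | Z1 | hank
70 | 9 | 9 | Z1 | hank
1 | 1 | 1 | Y1 | alice
After WHERE (1 rows):
books.yr | books.price | orders.price | orders.code | orders.name
70 | 9 | 9 | Z1 | hank
After GROUP BY (1 rows):
orders.code | max_price
Z1 | 9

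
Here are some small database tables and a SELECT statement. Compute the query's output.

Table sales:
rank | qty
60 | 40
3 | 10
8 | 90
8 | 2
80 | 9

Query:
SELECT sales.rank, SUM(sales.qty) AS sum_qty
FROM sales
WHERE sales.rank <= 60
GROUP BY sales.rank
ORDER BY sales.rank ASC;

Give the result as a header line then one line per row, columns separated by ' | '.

After WHERE (4 rows):
sales.rank | sales.qty
60 | 40
3 | 10
8 | 90
8 | 2
After GROUP BY (3 rows):
sales.rank | sum_qty
60 | 40
3 | 10
8 | 92
After ORDER BY (3 rows):
sales.rank | sum_qty
3 | 10
8 | 92
60 | 40

== RESULT ==
sales.rank | sum_qty
3 | 10
8 | 92
60 | 40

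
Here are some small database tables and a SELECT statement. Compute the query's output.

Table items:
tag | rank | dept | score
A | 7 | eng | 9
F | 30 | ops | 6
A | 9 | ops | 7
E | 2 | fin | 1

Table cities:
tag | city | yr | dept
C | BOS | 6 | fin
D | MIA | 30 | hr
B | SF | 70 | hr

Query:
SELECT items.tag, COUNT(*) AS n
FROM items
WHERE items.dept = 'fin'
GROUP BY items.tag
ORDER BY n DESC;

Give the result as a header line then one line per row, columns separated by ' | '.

== RESULT ==
items.tag | n
E | 1

Derivation:
After WHERE (1 rows):
items.tag | items.rank | items.dept | items.score
E | 2 | fin | 1
After GROUP BY (1 rows):
items.tag | n
E | 1
After ORDER BY (1 rows):
items.tag | n
E | 1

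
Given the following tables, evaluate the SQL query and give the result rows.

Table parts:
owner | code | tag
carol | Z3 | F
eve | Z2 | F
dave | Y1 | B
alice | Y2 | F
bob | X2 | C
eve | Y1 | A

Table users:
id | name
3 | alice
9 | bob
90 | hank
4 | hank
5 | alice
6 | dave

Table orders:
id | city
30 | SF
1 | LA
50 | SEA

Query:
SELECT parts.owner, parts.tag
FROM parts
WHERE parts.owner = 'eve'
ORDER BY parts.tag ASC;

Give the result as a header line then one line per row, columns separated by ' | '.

After WHERE (2 rows):
parts.owner | parts.code | parts.tag
eve | Z2 | F
eve | Y1 | A
After SELECT (2 rows):
parts.owner | parts.tag
eve | F
eve | A
After ORDER BY (2 rows):
parts.owner | parts.tag
eve | A
eve | F

== RESULT ==
parts.owner | parts.tag
eve | A
eve | F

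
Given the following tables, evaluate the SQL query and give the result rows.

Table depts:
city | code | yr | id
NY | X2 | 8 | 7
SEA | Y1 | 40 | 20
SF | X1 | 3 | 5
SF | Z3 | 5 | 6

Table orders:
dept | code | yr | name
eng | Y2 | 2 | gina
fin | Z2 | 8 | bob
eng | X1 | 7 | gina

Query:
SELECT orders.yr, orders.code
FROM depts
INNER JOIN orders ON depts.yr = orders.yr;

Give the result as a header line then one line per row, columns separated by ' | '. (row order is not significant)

After JOIN orders (1 rows):
depts.city | depts.code | depts.yr | depts.id | orders.dept | orders.code | orders.yr | orders.name
NY | X2 | 8 | 7 | fin | Z2 | 8 | bob
After SELECT (1 rows):
orders.yr | orders.code
8 | Z2

== RESULT ==
orders.yr | orders.code
8 | Z2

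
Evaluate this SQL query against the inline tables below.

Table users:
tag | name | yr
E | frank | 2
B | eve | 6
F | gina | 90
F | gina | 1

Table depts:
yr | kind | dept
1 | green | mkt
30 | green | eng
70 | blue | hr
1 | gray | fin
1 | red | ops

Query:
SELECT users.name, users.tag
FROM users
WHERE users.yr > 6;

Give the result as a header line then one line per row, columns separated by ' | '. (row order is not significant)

After WHERE (1 rows):
users.tag | users.name | users.yr
F | gina | 90
After SELECT (1 rows):
users.name | users.tag
gina | F

== RESULT ==
users.name | users.tag
gina | F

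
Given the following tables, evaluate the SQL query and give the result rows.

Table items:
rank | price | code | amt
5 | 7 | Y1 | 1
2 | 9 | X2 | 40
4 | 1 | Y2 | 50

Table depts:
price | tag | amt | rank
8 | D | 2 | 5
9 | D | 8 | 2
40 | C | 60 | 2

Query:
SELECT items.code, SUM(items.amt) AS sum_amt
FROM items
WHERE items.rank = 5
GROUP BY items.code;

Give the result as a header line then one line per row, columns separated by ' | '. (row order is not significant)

After WHERE (1 rows):
items.rank | items.price | items.code | items.amt
5 | 7 | Y1 | 1
After GROUP BY (1 rows):
items.code | sum_amt
Y1 | 1

== RESULT ==
items.code | sum_amt
Y1 | 1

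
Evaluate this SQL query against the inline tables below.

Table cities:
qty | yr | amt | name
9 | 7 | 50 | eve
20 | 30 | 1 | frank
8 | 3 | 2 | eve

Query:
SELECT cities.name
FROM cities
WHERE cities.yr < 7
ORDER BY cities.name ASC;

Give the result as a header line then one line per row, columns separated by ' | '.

== RESULT ==
cities.name
eve

Derivation:
After WHERE (1 rows):
cities.qty | cities.yr | cities.amt | cities.name
8 | 3 | 2 | eve
After SELECT (1 rows):
cities.name
eve
After ORDER BY (1 rows):
cities.name
eve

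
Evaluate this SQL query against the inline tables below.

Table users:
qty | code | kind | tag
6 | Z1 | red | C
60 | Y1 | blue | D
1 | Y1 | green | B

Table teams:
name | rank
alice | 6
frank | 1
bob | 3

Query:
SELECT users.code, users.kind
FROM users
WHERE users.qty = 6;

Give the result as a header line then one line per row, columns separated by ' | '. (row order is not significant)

After WHERE (1 rows):
users.qty | users.code | users.kind | users.tag
6 | Z1 | red | C
After SELECT (1 rows):
users.code | users.kind
Z1 | red

== RESULT ==
users.code | users.kind
Z1 | red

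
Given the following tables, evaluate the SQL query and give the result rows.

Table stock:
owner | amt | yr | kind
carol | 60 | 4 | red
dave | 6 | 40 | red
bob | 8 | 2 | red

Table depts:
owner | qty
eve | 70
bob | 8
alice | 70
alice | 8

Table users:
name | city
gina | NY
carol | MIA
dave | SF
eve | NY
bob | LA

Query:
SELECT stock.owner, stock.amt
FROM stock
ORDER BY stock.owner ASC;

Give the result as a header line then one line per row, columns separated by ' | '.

== RESULT ==
stock.owner | stock.amt
bob | 8
carol | 60
dave | 6

Derivation:
After SELECT (3 rows):
stock.owner | stock.amt
carol | 60
dave | 6
bob | 8
After ORDER BY (3 rows):
stock.owner | stock.amt
bob | 8
carol | 60
dave | 6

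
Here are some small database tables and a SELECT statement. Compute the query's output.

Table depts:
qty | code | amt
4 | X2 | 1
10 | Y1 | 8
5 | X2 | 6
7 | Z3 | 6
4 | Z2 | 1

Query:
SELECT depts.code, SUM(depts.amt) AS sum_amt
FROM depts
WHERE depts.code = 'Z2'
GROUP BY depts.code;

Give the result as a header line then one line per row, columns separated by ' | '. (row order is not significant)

== RESULT ==
depts.code | sum_amt
Z2 | 1

Derivation:
After WHERE (1 rows):
depts.qty | depts.code | depts.amt
4 | Z2 | 1
After GROUP BY (1 rows):
depts.code | sum_amt
Z2 | 1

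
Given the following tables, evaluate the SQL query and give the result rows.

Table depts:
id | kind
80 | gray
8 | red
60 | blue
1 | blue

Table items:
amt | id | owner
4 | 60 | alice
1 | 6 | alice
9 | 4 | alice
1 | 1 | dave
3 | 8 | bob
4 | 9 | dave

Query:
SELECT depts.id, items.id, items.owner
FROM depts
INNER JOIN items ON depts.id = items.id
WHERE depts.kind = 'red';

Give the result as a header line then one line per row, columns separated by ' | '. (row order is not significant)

== RESULT ==
depts.id | items.id | items.owner
8 | 8 | bob

Derivation:
After JOIN items (3 rows):
depts.id | depts.kind | items.amt | items.id | items.owner
8 | red | 3 | 8 | bob
60 | blue | 4 | 60 | alice
1 | blue | 1 | 1 | dave
After WHERE (1 rows):
depts.id | depts.kind | items.amt | items.id | items.owner
8 | red | 3 | 8 | bob
After SELECT (1 rows):
depts.id | items.id | items.owner
8 | 8 | bob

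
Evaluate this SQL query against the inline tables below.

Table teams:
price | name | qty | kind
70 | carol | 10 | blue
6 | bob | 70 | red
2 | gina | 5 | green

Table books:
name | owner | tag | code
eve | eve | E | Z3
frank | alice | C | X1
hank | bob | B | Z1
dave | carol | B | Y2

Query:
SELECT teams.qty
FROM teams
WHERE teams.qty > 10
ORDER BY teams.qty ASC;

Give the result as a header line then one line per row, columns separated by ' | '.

After WHERE (1 rows):
teams.price | teams.name | teams.qty | teams.kind
6 | bob | 70 | red
After SELECT (1 rows):
teams.qty
70
After ORDER BY (1 rows):
teams.qty
70

== RESULT ==
teams.qty
70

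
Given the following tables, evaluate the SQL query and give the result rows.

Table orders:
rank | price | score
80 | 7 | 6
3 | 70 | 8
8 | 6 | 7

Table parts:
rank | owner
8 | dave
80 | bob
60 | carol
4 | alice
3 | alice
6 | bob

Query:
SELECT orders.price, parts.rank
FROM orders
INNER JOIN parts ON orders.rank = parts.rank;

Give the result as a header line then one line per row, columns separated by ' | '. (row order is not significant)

== RESULT ==
orders.price | parts.rank
7 | 80
70 | 3
6 | 8

Derivation:
After JOIN parts (3 rows):
orders.rank | orders.price | orders.score | parts.rank | parts.owner
80 | 7 | 6 | 80 | bob
3 | 70 | 8 | 3 | alice
8 | 6 | 7 | 8 | dave
After SELECT (3 rows):
orders.price | parts.rank
7 | 80
70 | 3
6 | 8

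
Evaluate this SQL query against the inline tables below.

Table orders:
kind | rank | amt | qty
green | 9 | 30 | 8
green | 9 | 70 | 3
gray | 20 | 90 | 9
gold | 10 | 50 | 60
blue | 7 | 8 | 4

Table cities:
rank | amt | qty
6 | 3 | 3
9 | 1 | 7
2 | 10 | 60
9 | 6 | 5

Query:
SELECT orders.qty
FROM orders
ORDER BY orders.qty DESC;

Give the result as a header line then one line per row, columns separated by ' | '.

After SELECT (5 rows):
orders.qty
8
3
9
60
4
After ORDER BY (5 rows):
orders.qty
60
9
8
4
3

== RESULT ==
orders.qty
60
9
8
4
3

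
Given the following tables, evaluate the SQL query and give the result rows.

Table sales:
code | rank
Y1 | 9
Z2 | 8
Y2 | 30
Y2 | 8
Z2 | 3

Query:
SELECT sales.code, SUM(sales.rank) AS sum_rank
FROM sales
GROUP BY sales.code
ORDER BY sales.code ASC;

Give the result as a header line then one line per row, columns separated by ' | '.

After GROUP BY (3 rows):
sales.code | sum_rank
Y1 | 9
Z2 | 11
Y2 | 38
After ORDER BY (3 rows):
sales.code | sum_rank
Y1 | 9
Y2 | 38
Z2 | 11

== RESULT ==
sales.code | sum_rank
Y1 | 9
Y2 | 38
Z2 | 11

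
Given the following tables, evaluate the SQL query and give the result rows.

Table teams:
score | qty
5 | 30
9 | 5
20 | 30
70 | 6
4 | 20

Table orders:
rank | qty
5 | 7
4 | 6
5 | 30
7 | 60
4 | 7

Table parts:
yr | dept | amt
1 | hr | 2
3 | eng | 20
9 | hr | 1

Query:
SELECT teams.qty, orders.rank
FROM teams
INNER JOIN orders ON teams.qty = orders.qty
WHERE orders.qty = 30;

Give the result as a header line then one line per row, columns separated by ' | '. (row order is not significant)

After JOIN orders (3 rows):
teams.score | teams.qty | orders.rank | orders.qty
5 | 30 | 5 | 30
20 | 30 | 5 | 30
70 | 6 | 4 | 6
After WHERE (2 rows):
teams.score | teams.qty | orders.rank | orders.qty
5 | 30 | 5 | 30
20 | 30 | 5 | 30
After SELECT (2 rows):
teams.qty | orders.rank
30 | 5
30 | 5

== RESULT ==
teams.qty | orders.rank
30 | 5
30 | 5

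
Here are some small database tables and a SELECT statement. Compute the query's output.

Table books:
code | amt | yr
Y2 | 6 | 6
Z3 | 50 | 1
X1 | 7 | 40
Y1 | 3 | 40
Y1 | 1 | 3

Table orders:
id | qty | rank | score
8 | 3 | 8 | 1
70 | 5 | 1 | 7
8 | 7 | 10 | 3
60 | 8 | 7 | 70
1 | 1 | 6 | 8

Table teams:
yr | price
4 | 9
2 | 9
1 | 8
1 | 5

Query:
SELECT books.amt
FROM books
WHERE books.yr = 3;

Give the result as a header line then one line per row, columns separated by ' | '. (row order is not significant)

== RESULT ==
books.amt
1

Derivation:
After WHERE (1 rows):
books.code | books.amt | books.yr
Y1 | 1 | 3
After SELECT (1 rows):
books.amt
1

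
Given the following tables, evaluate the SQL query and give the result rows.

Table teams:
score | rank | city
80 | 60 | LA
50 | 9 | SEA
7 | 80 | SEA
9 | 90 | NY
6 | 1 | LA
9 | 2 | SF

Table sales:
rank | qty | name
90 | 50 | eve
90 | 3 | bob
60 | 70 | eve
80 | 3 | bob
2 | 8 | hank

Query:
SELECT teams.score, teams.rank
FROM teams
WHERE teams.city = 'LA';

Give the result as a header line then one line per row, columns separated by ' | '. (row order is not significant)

== RESULT ==
teams.score | teams.rank
80 | 60
6 | 1

Derivation:
After WHERE (2 rows):
teams.score | teams.rank | teams.city
80 | 60 | LA
6 | 1 | LA
After SELECT (2 rows):
teams.score | teams.rank
80 | 60
6 | 1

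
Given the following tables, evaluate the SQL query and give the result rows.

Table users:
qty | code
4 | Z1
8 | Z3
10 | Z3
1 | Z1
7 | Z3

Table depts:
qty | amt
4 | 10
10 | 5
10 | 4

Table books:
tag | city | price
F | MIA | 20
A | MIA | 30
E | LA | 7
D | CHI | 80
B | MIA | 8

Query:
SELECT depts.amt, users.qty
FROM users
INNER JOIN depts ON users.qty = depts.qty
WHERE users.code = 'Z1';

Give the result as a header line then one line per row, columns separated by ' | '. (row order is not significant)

== RESULT ==
depts.amt | users.qty
10 | 4

Derivation:
After JOIN depts (3 rows):
users.qty | users.code | depts.qty | depts.amt
4 | Z1 | 4 | 10
10 | Z3 | 10 | 5
10 | Z3 | 10 | 4
After WHERE (1 rows):
users.qty | users.code | depts.qty | depts.amt
4 | Z1 | 4 | 10
After SELECT (1 rows):
depts.amt | users.qty
10 | 4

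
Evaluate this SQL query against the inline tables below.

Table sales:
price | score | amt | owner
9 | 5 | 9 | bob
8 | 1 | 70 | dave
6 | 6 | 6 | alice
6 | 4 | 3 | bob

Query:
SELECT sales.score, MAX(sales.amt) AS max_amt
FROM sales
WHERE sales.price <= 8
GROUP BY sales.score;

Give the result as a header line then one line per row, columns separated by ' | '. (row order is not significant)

After WHERE (3 rows):
sales.price | sales.score | sales.amt | sales.owner
8 | 1 | 70 | dave
6 | 6 | 6 | alice
6 | 4 | 3 | bob
After GROUP BY (3 rows):
sales.score | max_amt
1 | 70
6 | 6
4 | 3

== RESULT ==
sales.score | max_amt
1 | 70
6 | 6
4 | 3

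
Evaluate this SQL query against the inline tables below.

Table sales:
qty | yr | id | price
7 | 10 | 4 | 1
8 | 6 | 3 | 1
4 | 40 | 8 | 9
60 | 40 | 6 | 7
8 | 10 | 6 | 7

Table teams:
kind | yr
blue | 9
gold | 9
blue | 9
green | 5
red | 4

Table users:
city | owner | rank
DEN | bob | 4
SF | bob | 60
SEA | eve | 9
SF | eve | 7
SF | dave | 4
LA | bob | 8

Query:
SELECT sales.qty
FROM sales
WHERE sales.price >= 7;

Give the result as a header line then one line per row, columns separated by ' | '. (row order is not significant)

== RESULT ==
sales.qty
4
60
8

Derivation:
After WHERE (3 rows):
sales.qty | sales.yr | sales.id | sales.price
4 | 40 | 8 | 9
60 | 40 | 6 | 7
8 | 10 | 6 | 7
After SELECT (3 rows):
sales.qty
4
60
8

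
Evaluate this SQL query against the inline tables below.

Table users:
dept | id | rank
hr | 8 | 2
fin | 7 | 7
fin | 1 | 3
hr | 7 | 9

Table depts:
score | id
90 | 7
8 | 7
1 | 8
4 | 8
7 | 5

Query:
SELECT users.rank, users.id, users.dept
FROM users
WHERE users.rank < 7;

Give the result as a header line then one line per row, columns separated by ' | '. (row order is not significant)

== RESULT ==
users.rank | users.id | users.dept
2 | 8 | hr
3 | 1 | fin

Derivation:
After WHERE (2 rows):
users.dept | users.id | users.rank
hr | 8 | 2
fin | 1 | 3
After SELECT (2 rows):
users.rank | users.id | users.dept
2 | 8 | hr
3 | 1 | fin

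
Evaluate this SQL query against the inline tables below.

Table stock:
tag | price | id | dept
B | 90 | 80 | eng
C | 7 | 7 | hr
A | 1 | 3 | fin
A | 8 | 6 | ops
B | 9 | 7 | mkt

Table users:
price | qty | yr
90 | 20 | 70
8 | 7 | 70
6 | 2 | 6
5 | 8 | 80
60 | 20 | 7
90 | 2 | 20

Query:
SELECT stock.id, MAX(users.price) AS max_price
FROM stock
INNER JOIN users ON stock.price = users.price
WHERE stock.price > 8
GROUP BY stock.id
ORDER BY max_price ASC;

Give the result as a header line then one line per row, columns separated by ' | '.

== RESULT ==
stock.id | max_price
80 | 90

Derivation:
After JOIN users (3 rows):
stock.tag | stock.price | stock.id | stock.dept | users.price | users.qty | users.yr
B | 90 | 80 | eng | 90 | 20 | 70
B | 90 | 80 | eng | 90 | 2 | 20
A | 8 | 6 | ops | 8 | 7 | 70
After WHERE (2 rows):
stock.tag | stock.price | stock.id | stock.dept | users.price | users.qty | users.yr
B | 90 | 80 | eng | 90 | 20 | 70
B | 90 | 80 | eng | 90 | 2 | 20
After GROUP BY (1 rows):
stock.id | max_price
80 | 90
After ORDER BY (1 rows):
stock.id | max_price
80 | 90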